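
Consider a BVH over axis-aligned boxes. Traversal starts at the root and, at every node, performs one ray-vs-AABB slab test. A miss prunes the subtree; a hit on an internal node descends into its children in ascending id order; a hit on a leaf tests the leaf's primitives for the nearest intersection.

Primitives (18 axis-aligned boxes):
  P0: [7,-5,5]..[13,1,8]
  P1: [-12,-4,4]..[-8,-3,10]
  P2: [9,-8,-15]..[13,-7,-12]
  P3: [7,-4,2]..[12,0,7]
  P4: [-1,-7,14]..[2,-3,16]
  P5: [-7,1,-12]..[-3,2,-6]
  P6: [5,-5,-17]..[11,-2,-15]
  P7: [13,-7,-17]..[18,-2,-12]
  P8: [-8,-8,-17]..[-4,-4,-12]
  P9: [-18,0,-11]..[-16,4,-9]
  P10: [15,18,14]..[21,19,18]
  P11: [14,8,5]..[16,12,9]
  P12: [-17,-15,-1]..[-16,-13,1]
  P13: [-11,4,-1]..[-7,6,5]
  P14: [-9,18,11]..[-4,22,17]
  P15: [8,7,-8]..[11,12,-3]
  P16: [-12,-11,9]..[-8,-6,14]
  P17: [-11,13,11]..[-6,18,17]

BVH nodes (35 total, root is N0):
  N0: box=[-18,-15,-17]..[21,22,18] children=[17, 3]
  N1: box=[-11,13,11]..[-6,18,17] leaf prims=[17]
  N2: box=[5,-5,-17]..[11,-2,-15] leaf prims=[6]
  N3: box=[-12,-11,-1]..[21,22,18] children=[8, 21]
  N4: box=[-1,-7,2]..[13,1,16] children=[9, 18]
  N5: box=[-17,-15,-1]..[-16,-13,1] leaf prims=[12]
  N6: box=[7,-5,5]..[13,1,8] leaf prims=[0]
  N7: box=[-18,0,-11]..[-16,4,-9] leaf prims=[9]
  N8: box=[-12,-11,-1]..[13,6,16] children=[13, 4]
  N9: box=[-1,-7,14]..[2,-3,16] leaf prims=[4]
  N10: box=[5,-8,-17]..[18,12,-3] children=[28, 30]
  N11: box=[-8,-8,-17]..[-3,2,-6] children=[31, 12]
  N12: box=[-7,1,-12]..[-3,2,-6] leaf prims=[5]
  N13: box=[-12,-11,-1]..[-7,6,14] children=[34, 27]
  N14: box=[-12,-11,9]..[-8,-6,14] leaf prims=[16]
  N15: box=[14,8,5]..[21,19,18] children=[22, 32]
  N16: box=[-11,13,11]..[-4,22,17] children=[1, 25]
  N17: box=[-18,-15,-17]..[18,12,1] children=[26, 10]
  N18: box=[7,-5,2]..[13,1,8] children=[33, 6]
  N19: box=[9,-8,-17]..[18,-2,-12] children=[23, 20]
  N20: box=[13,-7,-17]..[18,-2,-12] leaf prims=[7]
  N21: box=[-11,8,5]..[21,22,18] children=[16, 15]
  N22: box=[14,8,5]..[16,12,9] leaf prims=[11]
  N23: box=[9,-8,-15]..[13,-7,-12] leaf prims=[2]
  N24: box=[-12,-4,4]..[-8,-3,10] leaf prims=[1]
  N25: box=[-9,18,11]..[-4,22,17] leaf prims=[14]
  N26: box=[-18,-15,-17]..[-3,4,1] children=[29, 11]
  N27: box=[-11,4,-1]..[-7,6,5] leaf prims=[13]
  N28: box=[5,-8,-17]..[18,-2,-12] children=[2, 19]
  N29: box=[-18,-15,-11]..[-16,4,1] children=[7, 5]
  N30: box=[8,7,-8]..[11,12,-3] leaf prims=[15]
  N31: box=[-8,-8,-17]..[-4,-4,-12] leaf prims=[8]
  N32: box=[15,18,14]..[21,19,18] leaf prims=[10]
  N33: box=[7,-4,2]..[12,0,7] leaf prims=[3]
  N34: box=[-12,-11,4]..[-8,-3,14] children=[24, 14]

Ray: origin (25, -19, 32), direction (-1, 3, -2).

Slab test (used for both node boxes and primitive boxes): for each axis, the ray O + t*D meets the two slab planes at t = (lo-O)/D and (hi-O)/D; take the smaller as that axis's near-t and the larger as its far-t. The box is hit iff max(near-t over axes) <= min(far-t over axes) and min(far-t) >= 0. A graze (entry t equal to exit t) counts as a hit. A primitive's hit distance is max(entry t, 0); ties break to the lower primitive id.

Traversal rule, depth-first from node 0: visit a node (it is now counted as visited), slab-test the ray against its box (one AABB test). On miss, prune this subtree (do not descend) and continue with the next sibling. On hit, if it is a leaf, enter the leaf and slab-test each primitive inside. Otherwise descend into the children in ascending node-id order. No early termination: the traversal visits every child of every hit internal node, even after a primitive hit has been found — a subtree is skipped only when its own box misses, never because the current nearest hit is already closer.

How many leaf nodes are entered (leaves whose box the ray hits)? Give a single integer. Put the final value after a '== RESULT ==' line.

Walk:
N0 x:[4,43] y:[4/3,41/3] z:[7,49/2] -> hit [7,41/3], descend [3, 17]
  N3 x:[4,37] y:[8/3,41/3] z:[7,33/2] -> hit [7,41/3], descend [8, 21]
    N8 x:[12,37] y:[8/3,25/3] z:[8,33/2] -> miss, prune
    N21 x:[4,36] y:[9,41/3] z:[7,27/2] -> hit [9,27/2], descend [15, 16]
      N15 x:[4,11] y:[9,38/3] z:[7,27/2] -> hit [9,11], descend [22, 32]
        N22 x:[9,11] y:[9,31/3] z:[23/2,27/2] -> miss, prune
        N32 x:[4,10] y:[37/3,38/3] z:[7,9] -> miss, prune
      N16 x:[29,36] y:[32/3,41/3] z:[15/2,21/2] -> miss, prune
  N17 x:[7,43] y:[4/3,31/3] z:[31/2,49/2] -> miss, prune

Summary -> nodes [0, 3, 8, 21, 15, 22, 32, 16, 17]; box-tests=9; leaf-entries=0; first=miss

== RESULT ==
0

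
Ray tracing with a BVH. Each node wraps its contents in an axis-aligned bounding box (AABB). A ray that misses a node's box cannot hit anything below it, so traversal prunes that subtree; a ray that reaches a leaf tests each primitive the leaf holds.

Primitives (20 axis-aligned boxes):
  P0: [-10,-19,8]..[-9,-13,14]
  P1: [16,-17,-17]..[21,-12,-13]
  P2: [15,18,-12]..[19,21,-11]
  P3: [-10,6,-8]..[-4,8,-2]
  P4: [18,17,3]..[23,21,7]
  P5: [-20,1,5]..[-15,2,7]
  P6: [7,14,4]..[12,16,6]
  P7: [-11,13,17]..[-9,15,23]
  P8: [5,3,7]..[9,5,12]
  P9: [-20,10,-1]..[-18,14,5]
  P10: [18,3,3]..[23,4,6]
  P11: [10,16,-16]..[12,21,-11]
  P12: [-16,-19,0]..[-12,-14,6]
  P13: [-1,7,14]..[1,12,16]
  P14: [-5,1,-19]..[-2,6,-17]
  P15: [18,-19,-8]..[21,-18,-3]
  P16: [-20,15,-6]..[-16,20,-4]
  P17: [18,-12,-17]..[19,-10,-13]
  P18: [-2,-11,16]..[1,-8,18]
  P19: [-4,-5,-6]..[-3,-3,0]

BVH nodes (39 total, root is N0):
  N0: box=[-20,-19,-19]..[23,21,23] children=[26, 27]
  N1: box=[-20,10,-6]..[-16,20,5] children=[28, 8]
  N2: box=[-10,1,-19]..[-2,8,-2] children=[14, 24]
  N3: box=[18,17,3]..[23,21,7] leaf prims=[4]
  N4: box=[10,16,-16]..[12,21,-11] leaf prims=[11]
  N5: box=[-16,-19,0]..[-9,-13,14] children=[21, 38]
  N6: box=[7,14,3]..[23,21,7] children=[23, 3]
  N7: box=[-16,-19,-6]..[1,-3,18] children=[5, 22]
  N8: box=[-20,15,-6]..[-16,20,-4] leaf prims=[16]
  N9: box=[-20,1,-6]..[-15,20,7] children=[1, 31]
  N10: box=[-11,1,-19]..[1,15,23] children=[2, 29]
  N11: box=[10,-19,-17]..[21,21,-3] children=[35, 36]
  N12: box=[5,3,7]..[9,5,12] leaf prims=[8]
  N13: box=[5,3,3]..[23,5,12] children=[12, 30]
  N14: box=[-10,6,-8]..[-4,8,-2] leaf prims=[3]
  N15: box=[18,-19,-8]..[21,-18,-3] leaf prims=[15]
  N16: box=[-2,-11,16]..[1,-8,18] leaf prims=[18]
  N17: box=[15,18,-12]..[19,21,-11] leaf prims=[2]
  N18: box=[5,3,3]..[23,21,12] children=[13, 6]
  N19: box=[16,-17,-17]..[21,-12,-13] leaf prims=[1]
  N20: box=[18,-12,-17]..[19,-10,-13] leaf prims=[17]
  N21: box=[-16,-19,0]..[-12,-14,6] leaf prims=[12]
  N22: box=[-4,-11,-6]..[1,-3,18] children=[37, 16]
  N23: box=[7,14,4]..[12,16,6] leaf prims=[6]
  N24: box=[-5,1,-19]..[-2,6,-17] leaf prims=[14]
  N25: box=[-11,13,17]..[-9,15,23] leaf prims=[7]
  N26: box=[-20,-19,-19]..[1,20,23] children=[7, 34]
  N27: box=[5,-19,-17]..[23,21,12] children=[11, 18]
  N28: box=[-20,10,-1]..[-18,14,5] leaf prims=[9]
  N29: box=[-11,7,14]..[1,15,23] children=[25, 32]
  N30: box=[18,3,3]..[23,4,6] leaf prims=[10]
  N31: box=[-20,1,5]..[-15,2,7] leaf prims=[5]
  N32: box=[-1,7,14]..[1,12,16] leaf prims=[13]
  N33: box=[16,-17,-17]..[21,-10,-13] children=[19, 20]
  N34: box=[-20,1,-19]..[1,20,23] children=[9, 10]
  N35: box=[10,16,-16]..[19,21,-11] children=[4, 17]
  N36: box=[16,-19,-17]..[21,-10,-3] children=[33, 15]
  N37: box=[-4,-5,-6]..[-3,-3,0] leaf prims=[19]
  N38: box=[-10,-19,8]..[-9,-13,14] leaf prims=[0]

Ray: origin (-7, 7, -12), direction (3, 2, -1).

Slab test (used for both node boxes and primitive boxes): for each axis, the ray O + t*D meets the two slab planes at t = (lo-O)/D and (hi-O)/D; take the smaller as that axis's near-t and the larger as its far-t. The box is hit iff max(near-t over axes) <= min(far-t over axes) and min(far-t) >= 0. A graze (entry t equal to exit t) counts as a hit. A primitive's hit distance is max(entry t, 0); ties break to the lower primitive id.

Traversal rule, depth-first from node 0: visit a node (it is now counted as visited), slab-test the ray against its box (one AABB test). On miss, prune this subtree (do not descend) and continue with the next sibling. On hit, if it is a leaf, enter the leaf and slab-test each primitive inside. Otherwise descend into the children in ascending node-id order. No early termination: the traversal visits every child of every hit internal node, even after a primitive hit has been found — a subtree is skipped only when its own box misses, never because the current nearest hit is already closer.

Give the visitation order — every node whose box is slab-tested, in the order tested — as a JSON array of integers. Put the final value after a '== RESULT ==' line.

Trace the traversal:
N0 x:[-13/3,10] y:[-13,7] z:[-35,7] -> hit [-13/3,7], descend [26, 27]
  N26 x:[-13/3,8/3] y:[-13,13/2] z:[-35,7] -> hit [-13/3,8/3], descend [7, 34]
    N7 x:[-3,8/3] y:[-13,-5] z:[-30,-6] -> miss, prune
    N34 x:[-13/3,8/3] y:[-3,13/2] z:[-35,7] -> hit [-3,8/3], descend [9, 10]
      N9 x:[-13/3,-8/3] y:[-3,13/2] z:[-19,-6] -> miss, prune
      N10 x:[-4/3,8/3] y:[-3,4] z:[-35,7] -> hit [-4/3,8/3], descend [2, 29]
        N2 x:[-1,5/3] y:[-3,1/2] z:[-10,7] -> hit [-1,1/2], descend [14, 24]
          N14 x:[-1,1] y:[-1/2,1/2] z:[-10,-4] -> miss, prune
          N24 x:[2/3,5/3] y:[-3,-1/2] z:[5,7] -> miss, prune
        N29 x:[-4/3,8/3] y:[0,4] z:[-35,-26] -> miss, prune
  N27 x:[4,10] y:[-13,7] z:[-24,5] -> hit [4,5], descend [11, 18]
    N11 x:[17/3,28/3] y:[-13,7] z:[-9,5] -> miss, prune
    N18 x:[4,10] y:[-2,7] z:[-24,-15] -> miss, prune

order=[0, 26, 7, 34, 9, 10, 2, 14, 24, 29, 27, 11, 18]  |boxes|=13  |leaves|=0  hit=miss

== RESULT ==
[0, 26, 7, 34, 9, 10, 2, 14, 24, 29, 27, 11, 18]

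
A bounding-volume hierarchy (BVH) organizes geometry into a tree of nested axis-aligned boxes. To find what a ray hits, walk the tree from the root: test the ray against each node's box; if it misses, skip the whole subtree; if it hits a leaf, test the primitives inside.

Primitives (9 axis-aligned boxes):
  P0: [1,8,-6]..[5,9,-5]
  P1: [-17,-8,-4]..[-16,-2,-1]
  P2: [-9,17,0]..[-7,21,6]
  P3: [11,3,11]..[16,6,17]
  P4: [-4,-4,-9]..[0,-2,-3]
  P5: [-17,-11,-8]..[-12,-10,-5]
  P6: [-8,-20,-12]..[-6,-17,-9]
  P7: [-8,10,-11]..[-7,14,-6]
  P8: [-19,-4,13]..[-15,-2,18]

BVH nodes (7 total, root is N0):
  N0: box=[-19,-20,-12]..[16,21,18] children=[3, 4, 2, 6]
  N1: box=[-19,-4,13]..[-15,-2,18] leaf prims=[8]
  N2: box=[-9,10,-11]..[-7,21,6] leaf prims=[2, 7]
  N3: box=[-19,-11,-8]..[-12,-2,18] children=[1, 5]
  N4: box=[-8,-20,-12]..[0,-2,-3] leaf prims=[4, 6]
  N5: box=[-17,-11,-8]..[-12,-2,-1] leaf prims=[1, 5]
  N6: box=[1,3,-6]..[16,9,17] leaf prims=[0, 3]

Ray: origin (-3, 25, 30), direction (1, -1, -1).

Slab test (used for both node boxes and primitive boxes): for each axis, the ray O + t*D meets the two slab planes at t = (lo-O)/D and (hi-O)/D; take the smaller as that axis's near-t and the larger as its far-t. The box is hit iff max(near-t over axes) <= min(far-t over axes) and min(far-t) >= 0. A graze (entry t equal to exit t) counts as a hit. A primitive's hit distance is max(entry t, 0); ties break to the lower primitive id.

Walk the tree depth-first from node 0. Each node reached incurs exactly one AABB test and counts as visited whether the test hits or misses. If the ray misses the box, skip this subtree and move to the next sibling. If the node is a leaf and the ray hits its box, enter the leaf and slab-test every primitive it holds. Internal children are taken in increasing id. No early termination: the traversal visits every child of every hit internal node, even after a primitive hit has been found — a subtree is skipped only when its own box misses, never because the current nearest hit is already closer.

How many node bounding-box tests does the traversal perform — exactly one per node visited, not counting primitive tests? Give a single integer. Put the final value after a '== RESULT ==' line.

Trace the traversal:
N0 x:[-16,19] y:[4,45] z:[12,42] -> hit [12,19], descend [2, 3, 4, 6]
  N2 x:[-6,-4] y:[4,15] z:[24,41] -> miss, prune
  N3 x:[-16,-9] y:[27,36] z:[12,38] -> miss, prune
  N4 x:[-5,3] y:[27,45] z:[33,42] -> miss, prune
  N6 x:[4,19] y:[16,22] z:[13,36] -> hit [16,19] leaf, test {P0(miss), P3@t=19}

Visited [0, 2, 3, 4, 6]. Tests: 5 box, 1 leaf. Nearest: P3.

== RESULT ==
5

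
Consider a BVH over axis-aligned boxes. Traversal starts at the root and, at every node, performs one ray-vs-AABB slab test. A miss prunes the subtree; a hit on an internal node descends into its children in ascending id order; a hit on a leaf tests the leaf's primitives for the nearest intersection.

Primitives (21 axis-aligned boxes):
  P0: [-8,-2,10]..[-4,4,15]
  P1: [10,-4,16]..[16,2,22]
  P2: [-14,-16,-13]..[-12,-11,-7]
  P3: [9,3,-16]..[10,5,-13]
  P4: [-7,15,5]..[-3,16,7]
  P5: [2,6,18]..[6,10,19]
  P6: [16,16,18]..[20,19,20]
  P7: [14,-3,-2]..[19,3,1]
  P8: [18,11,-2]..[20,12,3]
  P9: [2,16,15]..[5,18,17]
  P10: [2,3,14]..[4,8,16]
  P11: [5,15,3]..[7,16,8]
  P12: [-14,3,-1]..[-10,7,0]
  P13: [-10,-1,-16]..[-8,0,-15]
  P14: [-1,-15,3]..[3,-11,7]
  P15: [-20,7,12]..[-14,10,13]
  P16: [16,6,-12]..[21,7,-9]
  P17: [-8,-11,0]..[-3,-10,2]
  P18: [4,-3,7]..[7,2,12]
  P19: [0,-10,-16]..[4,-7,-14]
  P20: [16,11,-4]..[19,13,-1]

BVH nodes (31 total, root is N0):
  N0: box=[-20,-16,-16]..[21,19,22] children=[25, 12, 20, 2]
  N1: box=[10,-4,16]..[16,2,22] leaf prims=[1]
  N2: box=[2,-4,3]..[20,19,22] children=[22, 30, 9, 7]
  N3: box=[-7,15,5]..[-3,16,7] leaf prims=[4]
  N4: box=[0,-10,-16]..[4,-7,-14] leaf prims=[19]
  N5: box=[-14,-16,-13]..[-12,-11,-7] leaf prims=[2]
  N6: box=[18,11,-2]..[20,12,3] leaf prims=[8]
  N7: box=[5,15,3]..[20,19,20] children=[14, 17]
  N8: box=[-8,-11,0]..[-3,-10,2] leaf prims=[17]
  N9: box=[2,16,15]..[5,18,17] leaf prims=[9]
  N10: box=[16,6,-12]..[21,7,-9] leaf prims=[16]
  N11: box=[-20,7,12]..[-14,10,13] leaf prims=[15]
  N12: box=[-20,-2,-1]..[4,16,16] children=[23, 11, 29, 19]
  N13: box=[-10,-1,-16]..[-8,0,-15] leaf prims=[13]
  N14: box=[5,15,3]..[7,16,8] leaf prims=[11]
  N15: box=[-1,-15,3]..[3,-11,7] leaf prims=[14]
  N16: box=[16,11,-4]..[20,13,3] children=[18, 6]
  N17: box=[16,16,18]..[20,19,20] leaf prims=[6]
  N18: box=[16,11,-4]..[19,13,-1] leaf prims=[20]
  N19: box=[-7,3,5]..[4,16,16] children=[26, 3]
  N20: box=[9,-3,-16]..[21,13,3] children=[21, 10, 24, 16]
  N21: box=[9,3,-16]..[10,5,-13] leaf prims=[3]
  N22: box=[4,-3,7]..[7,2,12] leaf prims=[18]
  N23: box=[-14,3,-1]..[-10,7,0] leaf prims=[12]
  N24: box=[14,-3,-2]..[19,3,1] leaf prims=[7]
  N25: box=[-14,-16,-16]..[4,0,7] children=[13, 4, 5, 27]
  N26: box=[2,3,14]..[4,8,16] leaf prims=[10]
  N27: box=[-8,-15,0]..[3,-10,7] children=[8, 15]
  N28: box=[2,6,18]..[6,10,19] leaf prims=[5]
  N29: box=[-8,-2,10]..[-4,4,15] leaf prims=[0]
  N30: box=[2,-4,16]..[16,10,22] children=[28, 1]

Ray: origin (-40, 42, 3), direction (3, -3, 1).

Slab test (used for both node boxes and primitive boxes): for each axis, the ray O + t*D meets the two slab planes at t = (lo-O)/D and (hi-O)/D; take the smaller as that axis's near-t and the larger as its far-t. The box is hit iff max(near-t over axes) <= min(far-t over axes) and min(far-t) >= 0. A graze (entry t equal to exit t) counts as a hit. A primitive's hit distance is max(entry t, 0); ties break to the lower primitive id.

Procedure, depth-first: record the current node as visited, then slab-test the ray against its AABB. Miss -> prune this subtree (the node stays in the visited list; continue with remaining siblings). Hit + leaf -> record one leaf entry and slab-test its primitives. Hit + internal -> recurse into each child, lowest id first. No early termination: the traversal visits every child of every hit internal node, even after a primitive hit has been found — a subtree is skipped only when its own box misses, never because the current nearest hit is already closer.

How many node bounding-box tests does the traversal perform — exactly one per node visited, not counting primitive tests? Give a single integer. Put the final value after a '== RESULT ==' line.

Walk:
N0 x:[20/3,61/3] y:[23/3,58/3] z:[-19,19] -> hit [23/3,19], descend [2, 12, 20, 25]
  N2 x:[14,20] y:[23/3,46/3] z:[0,19] -> hit [14,46/3], descend [7, 9, 22, 30]
    N7 x:[15,20] y:[23/3,9] z:[0,17] -> miss, prune
    N9 x:[14,15] y:[8,26/3] z:[12,14] -> miss, prune
    N22 x:[44/3,47/3] y:[40/3,15] z:[4,9] -> miss, prune
    N30 x:[14,56/3] y:[32/3,46/3] z:[13,19] -> hit [14,46/3], descend [1, 28]
      N1 x:[50/3,56/3] y:[40/3,46/3] z:[13,19] -> miss, prune
      N28 x:[14,46/3] y:[32/3,12] z:[15,16] -> miss, prune
  N12 x:[20/3,44/3] y:[26/3,44/3] z:[-4,13] -> hit [26/3,13], descend [11, 19, 23, 29]
    N11 x:[20/3,26/3] y:[32/3,35/3] z:[9,10] -> miss, prune
    N19 x:[11,44/3] y:[26/3,13] z:[2,13] -> hit [11,13], descend [3, 26]
      N3 x:[11,37/3] y:[26/3,9] z:[2,4] -> miss, prune
      N26 x:[14,44/3] y:[34/3,13] z:[11,13] -> miss, prune
    N23 x:[26/3,10] y:[35/3,13] z:[-4,-3] -> miss, prune
    N29 x:[32/3,12] y:[38/3,44/3] z:[7,12] -> miss, prune
  N20 x:[49/3,61/3] y:[29/3,15] z:[-19,0] -> miss, prune
  N25 x:[26/3,44/3] y:[14,58/3] z:[-19,4] -> miss, prune

order=[0, 2, 7, 9, 22, 30, 1, 28, 12, 11, 19, 3, 26, 23, 29, 20, 25]  |boxes|=17  |leaves|=0  hit=miss

== RESULT ==
17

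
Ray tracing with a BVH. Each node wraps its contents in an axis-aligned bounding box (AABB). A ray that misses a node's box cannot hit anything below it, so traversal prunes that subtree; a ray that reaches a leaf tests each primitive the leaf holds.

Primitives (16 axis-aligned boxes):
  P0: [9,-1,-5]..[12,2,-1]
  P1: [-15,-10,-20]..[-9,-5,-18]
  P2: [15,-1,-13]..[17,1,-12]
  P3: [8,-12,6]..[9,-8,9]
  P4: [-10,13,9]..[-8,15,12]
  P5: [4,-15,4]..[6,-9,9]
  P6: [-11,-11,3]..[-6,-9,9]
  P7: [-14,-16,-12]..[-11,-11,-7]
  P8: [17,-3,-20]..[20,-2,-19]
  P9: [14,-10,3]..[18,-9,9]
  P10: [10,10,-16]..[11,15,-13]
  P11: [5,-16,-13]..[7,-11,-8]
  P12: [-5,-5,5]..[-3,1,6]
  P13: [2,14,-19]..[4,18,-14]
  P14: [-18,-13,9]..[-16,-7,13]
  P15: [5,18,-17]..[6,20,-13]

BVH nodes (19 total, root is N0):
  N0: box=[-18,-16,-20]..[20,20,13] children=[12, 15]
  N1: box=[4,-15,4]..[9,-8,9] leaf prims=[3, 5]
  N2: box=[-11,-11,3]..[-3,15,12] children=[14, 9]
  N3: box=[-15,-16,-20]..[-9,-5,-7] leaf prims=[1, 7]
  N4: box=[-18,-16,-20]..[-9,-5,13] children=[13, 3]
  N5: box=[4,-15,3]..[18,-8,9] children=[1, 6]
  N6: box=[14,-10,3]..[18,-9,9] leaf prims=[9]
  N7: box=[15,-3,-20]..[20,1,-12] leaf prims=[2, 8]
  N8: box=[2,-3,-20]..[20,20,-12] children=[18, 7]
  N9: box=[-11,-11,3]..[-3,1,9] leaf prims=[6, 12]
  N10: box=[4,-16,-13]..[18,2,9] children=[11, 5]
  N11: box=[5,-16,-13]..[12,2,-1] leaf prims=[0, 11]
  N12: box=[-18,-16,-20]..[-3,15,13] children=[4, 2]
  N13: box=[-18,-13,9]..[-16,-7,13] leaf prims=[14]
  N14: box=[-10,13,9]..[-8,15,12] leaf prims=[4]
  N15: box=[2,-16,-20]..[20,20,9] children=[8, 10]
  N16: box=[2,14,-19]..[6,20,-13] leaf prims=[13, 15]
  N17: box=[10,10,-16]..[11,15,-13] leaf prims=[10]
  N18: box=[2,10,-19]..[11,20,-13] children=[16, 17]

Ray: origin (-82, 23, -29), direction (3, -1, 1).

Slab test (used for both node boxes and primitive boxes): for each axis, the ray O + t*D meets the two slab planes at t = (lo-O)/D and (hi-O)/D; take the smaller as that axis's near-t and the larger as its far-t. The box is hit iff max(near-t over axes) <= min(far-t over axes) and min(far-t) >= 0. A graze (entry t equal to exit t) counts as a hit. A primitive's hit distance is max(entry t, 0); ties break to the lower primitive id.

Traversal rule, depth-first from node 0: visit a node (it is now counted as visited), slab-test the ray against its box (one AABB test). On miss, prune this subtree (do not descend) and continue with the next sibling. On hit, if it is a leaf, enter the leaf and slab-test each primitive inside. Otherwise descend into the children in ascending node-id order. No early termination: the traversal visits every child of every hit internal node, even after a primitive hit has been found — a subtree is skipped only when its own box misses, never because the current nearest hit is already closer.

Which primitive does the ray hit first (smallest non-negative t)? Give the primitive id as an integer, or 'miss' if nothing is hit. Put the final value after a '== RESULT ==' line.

Walk:
N0 x:[64/3,34] y:[3,39] z:[9,42] -> hit [64/3,34], descend [12, 15]
  N12 x:[64/3,79/3] y:[8,39] z:[9,42] -> hit [64/3,79/3], descend [2, 4]
    N2 x:[71/3,79/3] y:[8,34] z:[32,41] -> miss, prune
    N4 x:[64/3,73/3] y:[28,39] z:[9,42] -> miss, prune
  N15 x:[28,34] y:[3,39] z:[9,38] -> hit [28,34], descend [8, 10]
    N8 x:[28,34] y:[3,26] z:[9,17] -> miss, prune
    N10 x:[86/3,100/3] y:[21,39] z:[16,38] -> hit [86/3,100/3], descend [5, 11]
      N5 x:[86/3,100/3] y:[31,38] z:[32,38] -> hit [32,100/3], descend [1, 6]
        N1 x:[86/3,91/3] y:[31,38] z:[33,38] -> miss, prune
        N6 x:[32,100/3] y:[32,33] z:[32,38] -> hit [32,33] leaf, test {P9@t=32}
      N11 x:[29,94/3] y:[21,39] z:[16,28] -> miss, prune

Summary -> nodes [0, 12, 2, 4, 15, 8, 10, 5, 1, 6, 11]; box-tests=11; leaf-entries=1; first=P9

== RESULT ==
9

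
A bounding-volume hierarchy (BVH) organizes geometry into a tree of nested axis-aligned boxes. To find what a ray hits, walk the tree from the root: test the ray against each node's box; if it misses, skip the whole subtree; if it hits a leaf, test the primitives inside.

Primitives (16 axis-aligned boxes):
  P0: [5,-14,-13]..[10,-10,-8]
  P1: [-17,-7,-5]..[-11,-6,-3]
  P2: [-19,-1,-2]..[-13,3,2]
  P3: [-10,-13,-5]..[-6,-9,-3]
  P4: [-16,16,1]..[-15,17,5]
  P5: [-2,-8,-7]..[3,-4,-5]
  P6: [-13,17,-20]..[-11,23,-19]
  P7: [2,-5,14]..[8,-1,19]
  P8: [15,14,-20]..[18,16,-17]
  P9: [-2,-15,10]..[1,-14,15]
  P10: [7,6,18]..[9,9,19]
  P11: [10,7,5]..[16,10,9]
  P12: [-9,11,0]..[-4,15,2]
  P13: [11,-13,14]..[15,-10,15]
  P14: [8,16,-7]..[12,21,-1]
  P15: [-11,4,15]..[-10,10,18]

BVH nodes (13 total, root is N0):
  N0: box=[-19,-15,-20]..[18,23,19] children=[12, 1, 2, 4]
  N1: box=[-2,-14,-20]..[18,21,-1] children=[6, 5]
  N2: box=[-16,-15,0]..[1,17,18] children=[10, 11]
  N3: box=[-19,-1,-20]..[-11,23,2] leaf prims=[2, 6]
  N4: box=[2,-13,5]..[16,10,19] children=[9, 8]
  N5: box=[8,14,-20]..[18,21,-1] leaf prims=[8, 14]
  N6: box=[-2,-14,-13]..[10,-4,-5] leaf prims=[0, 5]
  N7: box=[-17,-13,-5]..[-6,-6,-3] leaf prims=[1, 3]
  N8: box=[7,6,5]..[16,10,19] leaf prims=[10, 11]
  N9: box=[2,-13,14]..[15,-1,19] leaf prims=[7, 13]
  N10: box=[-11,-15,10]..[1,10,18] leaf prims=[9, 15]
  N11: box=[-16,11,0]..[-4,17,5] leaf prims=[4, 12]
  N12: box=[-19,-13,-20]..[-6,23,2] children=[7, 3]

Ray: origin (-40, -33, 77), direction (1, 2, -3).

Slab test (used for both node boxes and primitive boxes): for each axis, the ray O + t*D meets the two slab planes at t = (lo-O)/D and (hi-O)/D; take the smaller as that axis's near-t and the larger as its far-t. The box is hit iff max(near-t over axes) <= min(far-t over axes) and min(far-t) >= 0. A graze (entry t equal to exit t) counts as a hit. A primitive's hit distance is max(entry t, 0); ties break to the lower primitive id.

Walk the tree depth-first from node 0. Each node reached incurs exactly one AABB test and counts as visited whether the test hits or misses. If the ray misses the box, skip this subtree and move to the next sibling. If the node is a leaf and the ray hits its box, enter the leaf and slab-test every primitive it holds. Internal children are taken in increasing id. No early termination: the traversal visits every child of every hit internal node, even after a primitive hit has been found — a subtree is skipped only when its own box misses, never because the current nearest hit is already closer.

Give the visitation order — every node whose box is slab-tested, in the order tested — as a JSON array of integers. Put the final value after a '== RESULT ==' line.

Traverse from the root:
N0 x:[21,58] y:[9,28] z:[58/3,97/3] -> hit [21,28], descend [1, 2, 4, 12]
  N1 x:[38,58] y:[19/2,27] z:[26,97/3] -> miss, prune
  N2 x:[24,41] y:[9,25] z:[59/3,77/3] -> hit [24,25], descend [10, 11]
    N10 x:[29,41] y:[9,43/2] z:[59/3,67/3] -> miss, prune
    N11 x:[24,36] y:[22,25] z:[24,77/3] -> hit [24,25] leaf, test {P4@t=49/2, P12(miss)}
  N4 x:[42,56] y:[10,43/2] z:[58/3,24] -> miss, prune
  N12 x:[21,34] y:[10,28] z:[25,97/3] -> hit [25,28], descend [3, 7]
    N3 x:[21,29] y:[16,28] z:[25,97/3] -> hit [25,28] leaf, test {P2(miss), P6(miss)}
    N7 x:[23,34] y:[10,27/2] z:[80/3,82/3] -> miss, prune

9 AABB tests over nodes [0, 1, 2, 10, 11, 4, 12, 3, 7]; 2 leaves entered; closest P4.

== RESULT ==
[0, 1, 2, 10, 11, 4, 12, 3, 7]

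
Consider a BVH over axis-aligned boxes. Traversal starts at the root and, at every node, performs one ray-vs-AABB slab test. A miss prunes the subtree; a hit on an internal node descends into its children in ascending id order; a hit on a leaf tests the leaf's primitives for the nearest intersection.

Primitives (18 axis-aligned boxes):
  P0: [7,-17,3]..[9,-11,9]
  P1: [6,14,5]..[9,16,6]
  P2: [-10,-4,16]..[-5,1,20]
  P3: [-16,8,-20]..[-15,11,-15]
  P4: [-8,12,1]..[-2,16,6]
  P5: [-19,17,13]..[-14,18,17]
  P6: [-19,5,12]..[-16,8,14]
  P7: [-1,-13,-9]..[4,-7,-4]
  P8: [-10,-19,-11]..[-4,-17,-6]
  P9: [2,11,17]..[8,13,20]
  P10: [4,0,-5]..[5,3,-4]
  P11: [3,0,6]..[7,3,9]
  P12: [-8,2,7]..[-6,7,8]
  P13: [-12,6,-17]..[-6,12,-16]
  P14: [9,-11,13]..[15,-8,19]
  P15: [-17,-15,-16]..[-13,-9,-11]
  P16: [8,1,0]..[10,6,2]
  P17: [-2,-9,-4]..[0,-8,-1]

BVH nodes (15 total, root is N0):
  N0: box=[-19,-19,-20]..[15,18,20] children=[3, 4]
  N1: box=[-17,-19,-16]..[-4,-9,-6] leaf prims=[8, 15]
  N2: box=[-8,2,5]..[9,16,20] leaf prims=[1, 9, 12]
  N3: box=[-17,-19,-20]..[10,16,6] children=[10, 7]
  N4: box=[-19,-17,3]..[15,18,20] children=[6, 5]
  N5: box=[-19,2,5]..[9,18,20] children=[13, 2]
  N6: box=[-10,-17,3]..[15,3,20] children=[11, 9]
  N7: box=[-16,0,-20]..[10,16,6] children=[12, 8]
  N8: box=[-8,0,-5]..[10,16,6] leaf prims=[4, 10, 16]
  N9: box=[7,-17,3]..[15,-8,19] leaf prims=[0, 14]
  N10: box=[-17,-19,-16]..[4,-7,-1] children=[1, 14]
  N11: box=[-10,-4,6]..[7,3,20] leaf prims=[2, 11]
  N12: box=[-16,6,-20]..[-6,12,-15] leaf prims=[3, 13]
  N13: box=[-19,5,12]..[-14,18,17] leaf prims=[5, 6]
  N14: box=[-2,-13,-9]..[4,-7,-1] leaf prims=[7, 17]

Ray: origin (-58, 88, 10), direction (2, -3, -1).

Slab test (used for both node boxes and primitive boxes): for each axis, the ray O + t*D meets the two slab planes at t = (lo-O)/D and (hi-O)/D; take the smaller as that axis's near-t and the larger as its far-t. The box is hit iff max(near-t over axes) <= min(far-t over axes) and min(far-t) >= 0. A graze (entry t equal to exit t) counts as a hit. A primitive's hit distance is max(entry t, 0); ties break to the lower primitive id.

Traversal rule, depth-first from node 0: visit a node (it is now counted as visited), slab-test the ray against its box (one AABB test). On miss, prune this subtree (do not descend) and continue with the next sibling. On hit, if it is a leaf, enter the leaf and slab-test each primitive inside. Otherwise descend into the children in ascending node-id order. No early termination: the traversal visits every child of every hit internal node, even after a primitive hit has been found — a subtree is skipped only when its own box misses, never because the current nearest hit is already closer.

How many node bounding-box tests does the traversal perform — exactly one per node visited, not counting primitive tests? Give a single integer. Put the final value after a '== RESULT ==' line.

Walk:
N0 x:[39/2,73/2] y:[70/3,107/3] z:[-10,30] -> hit [70/3,30], descend [3, 4]
  N3 x:[41/2,34] y:[24,107/3] z:[4,30] -> hit [24,30], descend [7, 10]
    N7 x:[21,34] y:[24,88/3] z:[4,30] -> hit [24,88/3], descend [8, 12]
      N8 x:[25,34] y:[24,88/3] z:[4,15] -> miss, prune
      N12 x:[21,26] y:[76/3,82/3] z:[25,30] -> hit [76/3,26] leaf, test {P3(miss), P13@t=26}
    N10 x:[41/2,31] y:[95/3,107/3] z:[11,26] -> miss, prune
  N4 x:[39/2,73/2] y:[70/3,35] z:[-10,7] -> miss, prune

Visited [0, 3, 7, 8, 12, 10, 4]. Tests: 7 box, 1 leaf. Nearest: P13.

== RESULT ==
7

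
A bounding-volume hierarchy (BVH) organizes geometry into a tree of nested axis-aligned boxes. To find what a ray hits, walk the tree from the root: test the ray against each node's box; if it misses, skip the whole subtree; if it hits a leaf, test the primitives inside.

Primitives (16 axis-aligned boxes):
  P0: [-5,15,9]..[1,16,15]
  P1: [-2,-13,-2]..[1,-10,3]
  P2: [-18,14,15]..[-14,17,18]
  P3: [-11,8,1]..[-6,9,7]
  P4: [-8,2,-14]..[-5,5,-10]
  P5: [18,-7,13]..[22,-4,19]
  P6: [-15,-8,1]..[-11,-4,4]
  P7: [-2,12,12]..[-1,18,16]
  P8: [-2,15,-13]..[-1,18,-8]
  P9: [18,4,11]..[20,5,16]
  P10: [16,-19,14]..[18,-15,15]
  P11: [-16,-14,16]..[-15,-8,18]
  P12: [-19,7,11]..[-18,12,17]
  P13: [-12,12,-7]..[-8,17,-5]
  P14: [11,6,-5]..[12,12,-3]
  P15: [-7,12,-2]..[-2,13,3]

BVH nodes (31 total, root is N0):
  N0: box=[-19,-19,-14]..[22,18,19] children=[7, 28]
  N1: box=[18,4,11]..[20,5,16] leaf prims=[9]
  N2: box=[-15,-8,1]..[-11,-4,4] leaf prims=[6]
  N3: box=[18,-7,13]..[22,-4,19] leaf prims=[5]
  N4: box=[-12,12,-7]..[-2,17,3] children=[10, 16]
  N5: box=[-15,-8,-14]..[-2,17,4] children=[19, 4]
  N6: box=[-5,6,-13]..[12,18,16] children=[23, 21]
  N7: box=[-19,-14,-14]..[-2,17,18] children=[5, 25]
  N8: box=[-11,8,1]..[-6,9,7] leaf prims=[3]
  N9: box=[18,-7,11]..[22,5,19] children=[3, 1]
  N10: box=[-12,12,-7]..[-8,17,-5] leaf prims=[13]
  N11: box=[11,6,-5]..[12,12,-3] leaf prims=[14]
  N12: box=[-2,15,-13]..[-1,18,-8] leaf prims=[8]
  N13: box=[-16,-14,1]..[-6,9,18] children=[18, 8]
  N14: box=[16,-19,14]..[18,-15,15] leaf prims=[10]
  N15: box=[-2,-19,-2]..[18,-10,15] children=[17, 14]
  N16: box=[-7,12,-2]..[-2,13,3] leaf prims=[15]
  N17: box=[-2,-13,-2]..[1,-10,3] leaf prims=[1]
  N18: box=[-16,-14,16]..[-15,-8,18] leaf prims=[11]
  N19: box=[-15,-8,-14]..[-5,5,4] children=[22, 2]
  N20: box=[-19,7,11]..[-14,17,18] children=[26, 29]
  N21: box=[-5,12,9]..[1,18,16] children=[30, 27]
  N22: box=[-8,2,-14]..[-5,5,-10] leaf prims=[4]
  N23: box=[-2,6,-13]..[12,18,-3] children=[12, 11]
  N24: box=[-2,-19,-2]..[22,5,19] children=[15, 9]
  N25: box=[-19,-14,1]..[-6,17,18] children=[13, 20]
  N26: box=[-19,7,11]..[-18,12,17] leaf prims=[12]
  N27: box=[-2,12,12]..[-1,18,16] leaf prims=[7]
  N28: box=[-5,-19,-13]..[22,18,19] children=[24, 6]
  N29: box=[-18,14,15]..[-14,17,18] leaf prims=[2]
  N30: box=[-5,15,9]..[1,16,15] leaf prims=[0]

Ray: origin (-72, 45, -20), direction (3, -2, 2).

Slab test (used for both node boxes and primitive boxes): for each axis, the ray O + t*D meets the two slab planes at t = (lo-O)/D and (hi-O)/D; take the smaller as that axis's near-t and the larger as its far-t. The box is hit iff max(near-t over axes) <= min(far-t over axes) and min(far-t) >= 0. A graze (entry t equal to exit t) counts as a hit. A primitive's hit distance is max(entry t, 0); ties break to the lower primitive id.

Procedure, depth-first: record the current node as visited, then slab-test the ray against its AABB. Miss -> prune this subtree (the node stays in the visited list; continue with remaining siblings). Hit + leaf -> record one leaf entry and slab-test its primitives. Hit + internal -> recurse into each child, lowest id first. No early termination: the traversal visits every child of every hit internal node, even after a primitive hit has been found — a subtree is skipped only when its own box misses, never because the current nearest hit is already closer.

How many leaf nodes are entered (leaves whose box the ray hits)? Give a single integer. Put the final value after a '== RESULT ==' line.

Walk:
N0 x:[53/3,94/3] y:[27/2,32] z:[3,39/2] -> hit [53/3,39/2], descend [7, 28]
  N7 x:[53/3,70/3] y:[14,59/2] z:[3,19] -> hit [53/3,19], descend [5, 25]
    N5 x:[19,70/3] y:[14,53/2] z:[3,12] -> miss, prune
    N25 x:[53/3,22] y:[14,59/2] z:[21/2,19] -> hit [53/3,19], descend [13, 20]
      N13 x:[56/3,22] y:[18,59/2] z:[21/2,19] -> hit [56/3,19], descend [8, 18]
        N8 x:[61/3,22] y:[18,37/2] z:[21/2,27/2] -> miss, prune
        N18 x:[56/3,19] y:[53/2,59/2] z:[18,19] -> miss, prune
      N20 x:[53/3,58/3] y:[14,19] z:[31/2,19] -> hit [53/3,19], descend [26, 29]
        N26 x:[53/3,18] y:[33/2,19] z:[31/2,37/2] -> hit [53/3,18] leaf, test {P12@t=53/3}
        N29 x:[18,58/3] y:[14,31/2] z:[35/2,19] -> miss, prune
  N28 x:[67/3,94/3] y:[27/2,32] z:[7/2,39/2] -> miss, prune

11 AABB tests over nodes [0, 7, 5, 25, 13, 8, 18, 20, 26, 29, 28]; 1 leaf entered; closest P12.

== RESULT ==
1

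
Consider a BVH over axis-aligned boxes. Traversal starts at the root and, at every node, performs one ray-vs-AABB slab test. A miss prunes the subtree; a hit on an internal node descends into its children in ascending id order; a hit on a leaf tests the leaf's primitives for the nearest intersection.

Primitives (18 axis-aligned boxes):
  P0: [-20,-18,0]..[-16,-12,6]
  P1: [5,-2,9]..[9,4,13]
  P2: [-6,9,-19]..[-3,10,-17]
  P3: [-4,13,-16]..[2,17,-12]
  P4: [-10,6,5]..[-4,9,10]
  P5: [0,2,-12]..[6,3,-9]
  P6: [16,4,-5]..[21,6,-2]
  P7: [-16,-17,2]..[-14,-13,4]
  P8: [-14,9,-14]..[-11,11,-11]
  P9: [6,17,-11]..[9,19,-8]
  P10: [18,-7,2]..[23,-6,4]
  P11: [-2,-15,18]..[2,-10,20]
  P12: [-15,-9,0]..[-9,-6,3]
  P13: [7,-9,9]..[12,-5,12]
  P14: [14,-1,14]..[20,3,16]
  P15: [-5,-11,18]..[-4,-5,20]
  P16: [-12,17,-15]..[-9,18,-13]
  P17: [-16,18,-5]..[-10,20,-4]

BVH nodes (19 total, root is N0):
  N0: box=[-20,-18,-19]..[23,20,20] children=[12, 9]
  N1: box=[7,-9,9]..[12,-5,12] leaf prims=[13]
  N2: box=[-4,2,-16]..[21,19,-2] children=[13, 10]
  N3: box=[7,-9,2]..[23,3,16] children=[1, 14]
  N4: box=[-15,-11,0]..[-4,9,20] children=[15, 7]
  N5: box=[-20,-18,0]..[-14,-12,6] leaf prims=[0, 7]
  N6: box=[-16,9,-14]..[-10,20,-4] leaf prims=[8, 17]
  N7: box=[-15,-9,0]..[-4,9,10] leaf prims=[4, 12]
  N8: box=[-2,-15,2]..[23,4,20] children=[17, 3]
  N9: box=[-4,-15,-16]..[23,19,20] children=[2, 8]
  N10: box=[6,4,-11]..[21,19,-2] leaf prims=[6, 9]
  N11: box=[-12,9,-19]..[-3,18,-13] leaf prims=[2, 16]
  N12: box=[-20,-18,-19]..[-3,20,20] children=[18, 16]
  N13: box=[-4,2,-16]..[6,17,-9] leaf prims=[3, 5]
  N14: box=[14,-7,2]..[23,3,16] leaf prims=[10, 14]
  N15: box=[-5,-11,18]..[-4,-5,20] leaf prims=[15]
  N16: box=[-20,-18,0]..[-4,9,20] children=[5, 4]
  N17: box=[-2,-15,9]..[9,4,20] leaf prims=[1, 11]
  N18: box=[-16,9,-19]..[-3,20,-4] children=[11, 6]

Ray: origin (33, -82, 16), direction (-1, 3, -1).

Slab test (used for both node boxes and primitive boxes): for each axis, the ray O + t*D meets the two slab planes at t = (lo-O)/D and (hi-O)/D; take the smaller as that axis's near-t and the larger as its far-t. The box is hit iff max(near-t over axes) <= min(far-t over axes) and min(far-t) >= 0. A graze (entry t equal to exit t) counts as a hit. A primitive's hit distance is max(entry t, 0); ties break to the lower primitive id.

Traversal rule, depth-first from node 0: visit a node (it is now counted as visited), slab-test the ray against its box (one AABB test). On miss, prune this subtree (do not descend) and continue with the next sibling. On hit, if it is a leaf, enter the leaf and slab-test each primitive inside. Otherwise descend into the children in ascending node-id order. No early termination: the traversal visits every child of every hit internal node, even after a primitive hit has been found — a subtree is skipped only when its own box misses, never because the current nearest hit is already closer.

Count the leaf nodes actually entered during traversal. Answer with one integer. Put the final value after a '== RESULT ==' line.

Trace the traversal:
N0 x:[10,53] y:[64/3,34] z:[-4,35] -> hit [64/3,34], descend [9, 12]
  N9 x:[10,37] y:[67/3,101/3] z:[-4,32] -> hit [67/3,32], descend [2, 8]
    N2 x:[12,37] y:[28,101/3] z:[18,32] -> hit [28,32], descend [10, 13]
      N10 x:[12,27] y:[86/3,101/3] z:[18,27] -> miss, prune
      N13 x:[27,37] y:[28,33] z:[25,32] -> hit [28,32] leaf, test {P3@t=95/3, P5@t=28}
    N8 x:[10,35] y:[67/3,86/3] z:[-4,14] -> miss, prune
  N12 x:[36,53] y:[64/3,34] z:[-4,35] -> miss, prune

Visited [0, 9, 2, 10, 13, 8, 12]. Tests: 7 box, 1 leaf. Nearest: P5.

== RESULT ==
1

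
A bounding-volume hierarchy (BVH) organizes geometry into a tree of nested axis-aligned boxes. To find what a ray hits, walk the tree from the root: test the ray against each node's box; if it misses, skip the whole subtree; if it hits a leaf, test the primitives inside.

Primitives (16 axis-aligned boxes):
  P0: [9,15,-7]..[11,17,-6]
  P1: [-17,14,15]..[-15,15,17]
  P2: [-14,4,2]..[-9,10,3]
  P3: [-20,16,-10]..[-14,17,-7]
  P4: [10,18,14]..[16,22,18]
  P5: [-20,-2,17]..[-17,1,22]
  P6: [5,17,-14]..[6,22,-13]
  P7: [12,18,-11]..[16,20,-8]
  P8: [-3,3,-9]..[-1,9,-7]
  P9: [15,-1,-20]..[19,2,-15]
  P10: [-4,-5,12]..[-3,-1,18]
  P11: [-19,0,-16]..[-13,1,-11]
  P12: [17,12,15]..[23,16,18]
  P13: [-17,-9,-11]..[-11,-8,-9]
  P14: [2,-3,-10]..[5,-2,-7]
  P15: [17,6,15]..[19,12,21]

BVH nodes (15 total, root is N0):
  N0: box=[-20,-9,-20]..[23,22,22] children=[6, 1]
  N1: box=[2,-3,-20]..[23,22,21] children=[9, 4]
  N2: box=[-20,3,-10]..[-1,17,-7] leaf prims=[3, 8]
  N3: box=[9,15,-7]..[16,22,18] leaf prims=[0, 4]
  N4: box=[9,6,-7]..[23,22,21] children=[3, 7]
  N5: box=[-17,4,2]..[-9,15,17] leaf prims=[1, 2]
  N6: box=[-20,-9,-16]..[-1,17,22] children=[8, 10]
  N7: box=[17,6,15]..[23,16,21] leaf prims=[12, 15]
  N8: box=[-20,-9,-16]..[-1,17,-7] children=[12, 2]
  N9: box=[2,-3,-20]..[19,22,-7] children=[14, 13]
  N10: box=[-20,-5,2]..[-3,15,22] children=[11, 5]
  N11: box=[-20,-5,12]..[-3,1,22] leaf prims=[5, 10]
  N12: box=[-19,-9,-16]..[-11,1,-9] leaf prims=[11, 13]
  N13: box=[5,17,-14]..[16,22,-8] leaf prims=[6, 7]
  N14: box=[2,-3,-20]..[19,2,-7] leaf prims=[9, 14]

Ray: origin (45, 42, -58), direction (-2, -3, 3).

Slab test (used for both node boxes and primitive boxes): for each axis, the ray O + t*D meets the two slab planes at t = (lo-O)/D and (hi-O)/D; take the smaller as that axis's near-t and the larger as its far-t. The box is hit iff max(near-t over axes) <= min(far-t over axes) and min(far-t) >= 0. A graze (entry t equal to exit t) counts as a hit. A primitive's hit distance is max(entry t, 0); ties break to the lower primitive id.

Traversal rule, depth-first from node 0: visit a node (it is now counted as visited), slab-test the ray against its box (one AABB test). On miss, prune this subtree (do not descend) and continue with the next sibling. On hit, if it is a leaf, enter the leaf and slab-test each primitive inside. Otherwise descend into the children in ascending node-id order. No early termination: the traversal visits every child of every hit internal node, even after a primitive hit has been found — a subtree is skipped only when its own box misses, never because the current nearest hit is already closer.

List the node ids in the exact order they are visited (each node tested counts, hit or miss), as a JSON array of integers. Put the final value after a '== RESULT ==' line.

Walk:
N0 x:[11,65/2] y:[20/3,17] z:[38/3,80/3] -> hit [38/3,17], descend [1, 6]
  N1 x:[11,43/2] y:[20/3,15] z:[38/3,79/3] -> hit [38/3,15], descend [4, 9]
    N4 x:[11,18] y:[20/3,12] z:[17,79/3] -> miss, prune
    N9 x:[13,43/2] y:[20/3,15] z:[38/3,17] -> hit [13,15], descend [13, 14]
      N13 x:[29/2,20] y:[20/3,25/3] z:[44/3,50/3] -> miss, prune
      N14 x:[13,43/2] y:[40/3,15] z:[38/3,17] -> hit [40/3,15] leaf, test {P9@t=40/3, P14(miss)}
  N6 x:[23,65/2] y:[25/3,17] z:[14,80/3] -> miss, prune

Visited [0, 1, 4, 9, 13, 14, 6]. Tests: 7 box, 1 leaf. Nearest: P9.

== RESULT ==
[0, 1, 4, 9, 13, 14, 6]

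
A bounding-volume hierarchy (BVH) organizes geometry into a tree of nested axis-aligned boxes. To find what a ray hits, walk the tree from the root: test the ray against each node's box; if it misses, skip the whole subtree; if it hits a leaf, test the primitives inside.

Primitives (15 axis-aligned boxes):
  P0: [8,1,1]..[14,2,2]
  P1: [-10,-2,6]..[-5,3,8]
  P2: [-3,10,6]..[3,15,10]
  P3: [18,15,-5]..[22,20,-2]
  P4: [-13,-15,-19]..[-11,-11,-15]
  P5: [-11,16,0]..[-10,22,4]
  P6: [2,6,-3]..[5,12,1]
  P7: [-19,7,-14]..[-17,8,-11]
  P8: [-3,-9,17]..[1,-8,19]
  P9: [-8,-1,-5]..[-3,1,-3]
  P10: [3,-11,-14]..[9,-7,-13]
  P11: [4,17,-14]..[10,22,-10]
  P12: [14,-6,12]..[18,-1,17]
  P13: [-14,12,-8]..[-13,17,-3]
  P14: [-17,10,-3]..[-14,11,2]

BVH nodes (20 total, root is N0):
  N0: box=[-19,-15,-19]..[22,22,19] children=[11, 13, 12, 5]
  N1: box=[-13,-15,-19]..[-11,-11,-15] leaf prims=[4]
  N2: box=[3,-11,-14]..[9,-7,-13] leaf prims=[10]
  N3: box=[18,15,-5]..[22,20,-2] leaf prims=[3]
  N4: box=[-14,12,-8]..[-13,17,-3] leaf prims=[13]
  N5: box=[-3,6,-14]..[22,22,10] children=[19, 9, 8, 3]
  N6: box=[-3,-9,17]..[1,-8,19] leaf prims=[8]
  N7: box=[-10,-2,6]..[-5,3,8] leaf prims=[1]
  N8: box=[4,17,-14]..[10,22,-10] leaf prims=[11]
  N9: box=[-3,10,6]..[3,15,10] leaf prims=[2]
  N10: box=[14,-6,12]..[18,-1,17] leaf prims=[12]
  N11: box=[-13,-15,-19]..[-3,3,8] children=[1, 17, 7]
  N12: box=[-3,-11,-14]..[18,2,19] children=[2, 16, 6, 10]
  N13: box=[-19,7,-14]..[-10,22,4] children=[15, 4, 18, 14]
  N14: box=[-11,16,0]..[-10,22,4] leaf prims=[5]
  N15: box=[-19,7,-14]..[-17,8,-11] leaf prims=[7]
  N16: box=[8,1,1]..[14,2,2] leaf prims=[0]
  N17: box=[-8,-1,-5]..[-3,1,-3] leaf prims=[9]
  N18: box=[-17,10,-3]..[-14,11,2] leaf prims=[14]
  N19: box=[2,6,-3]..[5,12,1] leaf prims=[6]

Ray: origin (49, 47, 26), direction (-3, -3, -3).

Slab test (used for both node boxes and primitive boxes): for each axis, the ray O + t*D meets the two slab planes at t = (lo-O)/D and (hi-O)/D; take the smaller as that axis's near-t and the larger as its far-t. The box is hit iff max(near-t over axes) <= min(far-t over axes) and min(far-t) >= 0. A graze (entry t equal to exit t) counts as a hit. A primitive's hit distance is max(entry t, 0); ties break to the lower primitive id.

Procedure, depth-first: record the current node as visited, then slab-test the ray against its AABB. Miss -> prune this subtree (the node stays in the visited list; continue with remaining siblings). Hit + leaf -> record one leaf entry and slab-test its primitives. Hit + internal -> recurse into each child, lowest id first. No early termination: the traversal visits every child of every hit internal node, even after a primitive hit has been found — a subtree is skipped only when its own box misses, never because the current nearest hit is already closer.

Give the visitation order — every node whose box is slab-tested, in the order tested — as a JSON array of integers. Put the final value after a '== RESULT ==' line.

Trace the traversal:
N0 x:[9,68/3] y:[25/3,62/3] z:[7/3,15] -> hit [9,15], descend [5, 11, 12, 13]
  N5 x:[9,52/3] y:[25/3,41/3] z:[16/3,40/3] -> hit [9,40/3], descend [3, 8, 9, 19]
    N3 x:[9,31/3] y:[9,32/3] z:[28/3,31/3] -> hit [28/3,31/3] leaf, test {P3@t=28/3}
    N8 x:[13,15] y:[25/3,10] z:[12,40/3] -> miss, prune
    N9 x:[46/3,52/3] y:[32/3,37/3] z:[16/3,20/3] -> miss, prune
    N19 x:[44/3,47/3] y:[35/3,41/3] z:[25/3,29/3] -> miss, prune
  N11 x:[52/3,62/3] y:[44/3,62/3] z:[6,15] -> miss, prune
  N12 x:[31/3,52/3] y:[15,58/3] z:[7/3,40/3] -> miss, prune
  N13 x:[59/3,68/3] y:[25/3,40/3] z:[22/3,40/3] -> miss, prune

order=[0, 5, 3, 8, 9, 19, 11, 12, 13]  |boxes|=9  |leaves|=1  hit=P3

== RESULT ==
[0, 5, 3, 8, 9, 19, 11, 12, 13]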